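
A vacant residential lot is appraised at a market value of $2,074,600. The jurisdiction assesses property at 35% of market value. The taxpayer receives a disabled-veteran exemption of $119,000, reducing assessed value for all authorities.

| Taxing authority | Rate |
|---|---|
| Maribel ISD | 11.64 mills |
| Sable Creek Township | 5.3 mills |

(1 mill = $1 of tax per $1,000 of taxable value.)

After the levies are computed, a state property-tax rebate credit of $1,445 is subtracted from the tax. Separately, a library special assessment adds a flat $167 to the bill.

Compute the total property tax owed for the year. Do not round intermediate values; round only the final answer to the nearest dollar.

Assessed value = $2,074,600 × 0.35 = $726,110
Taxable value = $726,110 − $119,000 = $607,110
Maribel ISD: $607,110 × 0.01164 = $7,066.7604
Sable Creek Township: $607,110 × 0.0053 = $3,217.683
Levies subtotal = $10,284.4434
After credit = $10,284.4434 − $1,445 = $8,839.4434
Total = $8,839.4434 + $167 = $9,006.4434

$9,006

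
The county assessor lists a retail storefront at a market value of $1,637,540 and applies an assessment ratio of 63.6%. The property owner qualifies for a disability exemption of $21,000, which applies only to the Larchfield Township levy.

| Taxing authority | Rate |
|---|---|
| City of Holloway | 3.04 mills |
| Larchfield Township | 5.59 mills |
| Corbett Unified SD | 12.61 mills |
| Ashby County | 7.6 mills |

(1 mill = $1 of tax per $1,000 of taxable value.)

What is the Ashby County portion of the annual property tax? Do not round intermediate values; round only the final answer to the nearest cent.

$7,915.21

Assessed value = $1,637,540 × 0.636 = $1,041,475.44
Ashby County taxable value = $1,041,475.44 (exemption does not apply)
Ashby County levy = $1,041,475.44 × 0.0076 = $7,915.213344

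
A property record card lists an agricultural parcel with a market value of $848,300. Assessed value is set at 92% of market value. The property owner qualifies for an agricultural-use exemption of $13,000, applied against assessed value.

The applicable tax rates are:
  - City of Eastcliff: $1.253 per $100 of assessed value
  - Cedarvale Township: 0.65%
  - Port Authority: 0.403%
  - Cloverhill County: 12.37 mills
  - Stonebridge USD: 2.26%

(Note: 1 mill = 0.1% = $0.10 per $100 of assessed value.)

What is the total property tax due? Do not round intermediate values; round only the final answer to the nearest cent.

$44,534.31

Assessed value = $848,300 × 0.92 = $780,436
Taxable value = $780,436 − $13,000 = $767,436
City of Eastcliff: $767,436 × 0.01253 = $9,615.97308
Cedarvale Township: $767,436 × 0.0065 = $4,988.334
Port Authority: $767,436 × 0.00403 = $3,092.76708
Cloverhill County: $767,436 × 0.01237 = $9,493.18332
Stonebridge USD: $767,436 × 0.0226 = $17,344.0536
Total = $44,534.31108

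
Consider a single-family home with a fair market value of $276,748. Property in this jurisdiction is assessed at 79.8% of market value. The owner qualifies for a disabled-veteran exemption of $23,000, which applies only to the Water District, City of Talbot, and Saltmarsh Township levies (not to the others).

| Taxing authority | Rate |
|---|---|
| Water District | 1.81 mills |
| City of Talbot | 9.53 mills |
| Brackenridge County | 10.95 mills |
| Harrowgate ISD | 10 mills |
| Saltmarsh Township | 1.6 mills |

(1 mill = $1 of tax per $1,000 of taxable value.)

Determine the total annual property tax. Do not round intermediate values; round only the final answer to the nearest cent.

Assessed value = $276,748 × 0.798 = $220,844.904
Water District: ($220,844.904 − $23,000) × 0.00181 = $197,844.904 × 0.00181 = $358.09927624
City of Talbot: ($220,844.904 − $23,000) × 0.00953 = $197,844.904 × 0.00953 = $1,885.46193512
Brackenridge County: $220,844.904 × 0.01095 = $2,418.2516988
Harrowgate ISD: $220,844.904 × 0.01 = $2,208.44904
Saltmarsh Township: ($220,844.904 − $23,000) × 0.0016 = $197,844.904 × 0.0016 = $316.5518464
Total = $7,186.81379656

$7,186.81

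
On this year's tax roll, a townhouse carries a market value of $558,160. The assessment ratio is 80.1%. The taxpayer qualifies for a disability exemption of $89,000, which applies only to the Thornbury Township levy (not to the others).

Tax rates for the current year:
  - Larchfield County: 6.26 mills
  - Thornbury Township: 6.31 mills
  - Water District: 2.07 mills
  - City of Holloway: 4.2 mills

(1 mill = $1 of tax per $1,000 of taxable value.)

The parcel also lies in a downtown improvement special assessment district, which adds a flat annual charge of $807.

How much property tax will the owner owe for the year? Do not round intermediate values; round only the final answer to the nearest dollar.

$8,669

Assessed value = $558,160 × 0.801 = $447,086.16
Larchfield County: $447,086.16 × 0.00626 = $2,798.7593616
Thornbury Township: ($447,086.16 − $89,000) × 0.00631 = $358,086.16 × 0.00631 = $2,259.5236696
Water District: $447,086.16 × 0.00207 = $925.4683512
City of Holloway: $447,086.16 × 0.0042 = $1,877.761872
Levies subtotal = $7,861.5132544
Total = $7,861.5132544 + $807 = $8,668.5132544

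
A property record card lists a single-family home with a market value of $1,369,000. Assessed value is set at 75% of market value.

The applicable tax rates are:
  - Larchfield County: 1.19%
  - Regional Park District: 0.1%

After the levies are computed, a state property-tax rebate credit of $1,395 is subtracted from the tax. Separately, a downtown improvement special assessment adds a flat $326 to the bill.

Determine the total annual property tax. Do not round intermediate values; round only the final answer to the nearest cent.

$12,176.08

Assessed value = $1,369,000 × 0.75 = $1,026,750
Larchfield County: $1,026,750 × 0.0119 = $12,218.325
Regional Park District: $1,026,750 × 0.001 = $1,026.75
Levies subtotal = $13,245.075
After credit = $13,245.075 − $1,395 = $11,850.075
Total = $11,850.075 + $326 = $12,176.075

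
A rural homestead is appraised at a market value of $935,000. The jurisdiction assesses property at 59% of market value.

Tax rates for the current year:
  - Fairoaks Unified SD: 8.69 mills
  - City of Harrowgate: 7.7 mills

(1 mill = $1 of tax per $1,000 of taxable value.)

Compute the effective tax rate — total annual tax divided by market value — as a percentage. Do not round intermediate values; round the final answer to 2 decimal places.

0.97%

Assessed value = $935,000 × 0.59 = $551,650
Fairoaks Unified SD: $551,650 × 0.00869 = $4,793.8385
City of Harrowgate: $551,650 × 0.0077 = $4,247.705
Total tax = $9,041.5435
Effective rate = $9,041.5435 ÷ $935,000 = 0.97% of market value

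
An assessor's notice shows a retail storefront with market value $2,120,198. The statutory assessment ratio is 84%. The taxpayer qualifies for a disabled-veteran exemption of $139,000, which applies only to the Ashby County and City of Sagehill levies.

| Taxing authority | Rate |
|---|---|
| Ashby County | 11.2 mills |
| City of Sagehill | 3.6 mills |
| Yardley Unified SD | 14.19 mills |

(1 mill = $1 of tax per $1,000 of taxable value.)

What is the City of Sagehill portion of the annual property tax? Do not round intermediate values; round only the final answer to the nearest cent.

$5,911.08

Assessed value = $2,120,198 × 0.84 = $1,780,966.32
City of Sagehill taxable value = $1,780,966.32 − $139,000 = $1,641,966.32
City of Sagehill levy = $1,641,966.32 × 0.0036 = $5,911.078752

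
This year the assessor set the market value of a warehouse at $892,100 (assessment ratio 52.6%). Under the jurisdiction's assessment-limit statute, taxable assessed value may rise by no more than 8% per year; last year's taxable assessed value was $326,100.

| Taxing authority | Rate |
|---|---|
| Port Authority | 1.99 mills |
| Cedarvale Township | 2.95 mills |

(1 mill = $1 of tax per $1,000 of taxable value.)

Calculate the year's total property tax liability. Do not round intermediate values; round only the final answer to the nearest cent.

Uncapped assessed value = $892,100 × 0.526 = $469,244.6
Cap limit = $326,100 × 1.08 = $352,188
Taxable assessed value = min($469,244.6, $352,188) = $352,188 (cap binds)
Port Authority: $352,188 × 0.00199 = $700.85412
Cedarvale Township: $352,188 × 0.00295 = $1,038.9546
Total = $1,739.80872

$1,739.81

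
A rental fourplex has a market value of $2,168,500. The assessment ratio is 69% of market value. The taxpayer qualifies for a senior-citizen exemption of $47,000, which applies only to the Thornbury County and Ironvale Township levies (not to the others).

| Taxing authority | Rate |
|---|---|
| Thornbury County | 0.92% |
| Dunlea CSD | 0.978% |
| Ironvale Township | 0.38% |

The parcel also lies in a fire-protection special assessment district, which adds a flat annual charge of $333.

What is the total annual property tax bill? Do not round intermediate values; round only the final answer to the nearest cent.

Assessed value = $2,168,500 × 0.69 = $1,496,265
Thornbury County: ($1,496,265 − $47,000) × 0.0092 = $1,449,265 × 0.0092 = $13,333.238
Dunlea CSD: $1,496,265 × 0.00978 = $14,633.4717
Ironvale Township: ($1,496,265 − $47,000) × 0.0038 = $1,449,265 × 0.0038 = $5,507.207
Levies subtotal = $33,473.9167
Total = $33,473.9167 + $333 = $33,806.9167

$33,806.92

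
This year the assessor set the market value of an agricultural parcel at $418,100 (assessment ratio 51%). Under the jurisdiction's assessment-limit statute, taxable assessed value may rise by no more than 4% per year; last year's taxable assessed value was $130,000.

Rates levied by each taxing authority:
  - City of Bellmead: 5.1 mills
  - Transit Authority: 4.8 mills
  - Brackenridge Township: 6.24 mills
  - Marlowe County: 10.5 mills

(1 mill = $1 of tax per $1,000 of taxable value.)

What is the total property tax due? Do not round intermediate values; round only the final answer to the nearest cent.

$3,601.73

Uncapped assessed value = $418,100 × 0.51 = $213,231
Cap limit = $130,000 × 1.04 = $135,200
Taxable assessed value = min($213,231, $135,200) = $135,200 (cap binds)
City of Bellmead: $135,200 × 0.0051 = $689.52
Transit Authority: $135,200 × 0.0048 = $648.96
Brackenridge Township: $135,200 × 0.00624 = $843.648
Marlowe County: $135,200 × 0.0105 = $1,419.6
Total = $3,601.728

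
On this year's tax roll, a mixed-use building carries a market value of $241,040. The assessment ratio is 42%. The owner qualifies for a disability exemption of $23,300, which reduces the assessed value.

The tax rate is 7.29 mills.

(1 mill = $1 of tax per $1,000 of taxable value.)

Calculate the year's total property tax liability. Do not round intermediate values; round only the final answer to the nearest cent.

Assessed value = $241,040 × 0.42 = $101,236.8
Taxable value = $101,236.8 − $23,300 = $77,936.8
Tax = $77,936.8 × 0.00729 = $568.159272

$568.16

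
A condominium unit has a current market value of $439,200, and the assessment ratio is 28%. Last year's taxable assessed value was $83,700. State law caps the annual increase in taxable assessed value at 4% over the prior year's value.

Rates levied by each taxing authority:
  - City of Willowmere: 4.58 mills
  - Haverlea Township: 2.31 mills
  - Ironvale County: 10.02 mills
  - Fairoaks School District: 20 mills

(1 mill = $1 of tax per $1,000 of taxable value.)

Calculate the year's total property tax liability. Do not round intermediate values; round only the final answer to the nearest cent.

$3,212.94

Uncapped assessed value = $439,200 × 0.28 = $122,976
Cap limit = $83,700 × 1.04 = $87,048
Taxable assessed value = min($122,976, $87,048) = $87,048 (cap binds)
City of Willowmere: $87,048 × 0.00458 = $398.67984
Haverlea Township: $87,048 × 0.00231 = $201.08088
Ironvale County: $87,048 × 0.01002 = $872.22096
Fairoaks School District: $87,048 × 0.02 = $1,740.96
Total = $3,212.94168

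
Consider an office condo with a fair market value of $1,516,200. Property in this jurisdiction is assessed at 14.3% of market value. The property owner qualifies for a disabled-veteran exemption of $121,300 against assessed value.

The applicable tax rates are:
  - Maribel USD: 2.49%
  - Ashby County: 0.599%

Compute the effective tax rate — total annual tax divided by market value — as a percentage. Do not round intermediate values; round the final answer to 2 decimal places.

0.19%

Assessed value = $1,516,200 × 0.143 = $216,816.6
Taxable value = $216,816.6 − $121,300 = $95,516.6
Maribel USD: $95,516.6 × 0.0249 = $2,378.36334
Ashby County: $95,516.6 × 0.00599 = $572.144434
Total tax = $2,950.507774
Effective rate = $2,950.507774 ÷ $1,516,200 = 0.19% of market value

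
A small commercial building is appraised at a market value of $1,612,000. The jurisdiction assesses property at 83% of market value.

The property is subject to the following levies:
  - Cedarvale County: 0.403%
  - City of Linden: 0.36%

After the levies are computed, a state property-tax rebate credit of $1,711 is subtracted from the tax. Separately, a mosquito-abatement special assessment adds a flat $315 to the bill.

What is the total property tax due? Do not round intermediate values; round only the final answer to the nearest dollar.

$8,813

Assessed value = $1,612,000 × 0.83 = $1,337,960
Cedarvale County: $1,337,960 × 0.00403 = $5,391.9788
City of Linden: $1,337,960 × 0.0036 = $4,816.656
Levies subtotal = $10,208.6348
After credit = $10,208.6348 − $1,711 = $8,497.6348
Total = $8,497.6348 + $315 = $8,812.6348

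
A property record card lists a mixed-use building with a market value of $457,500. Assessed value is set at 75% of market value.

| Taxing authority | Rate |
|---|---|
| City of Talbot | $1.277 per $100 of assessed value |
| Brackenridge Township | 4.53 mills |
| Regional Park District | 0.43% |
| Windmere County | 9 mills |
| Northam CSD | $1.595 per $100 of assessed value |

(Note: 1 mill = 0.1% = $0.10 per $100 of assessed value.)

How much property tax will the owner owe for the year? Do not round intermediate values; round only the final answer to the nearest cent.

$15,972.47

Assessed value = $457,500 × 0.75 = $343,125
City of Talbot: $343,125 × 0.01277 = $4,381.70625
Brackenridge Township: $343,125 × 0.00453 = $1,554.35625
Regional Park District: $343,125 × 0.0043 = $1,475.4375
Windmere County: $343,125 × 0.009 = $3,088.125
Northam CSD: $343,125 × 0.01595 = $5,472.84375
Total = $15,972.46875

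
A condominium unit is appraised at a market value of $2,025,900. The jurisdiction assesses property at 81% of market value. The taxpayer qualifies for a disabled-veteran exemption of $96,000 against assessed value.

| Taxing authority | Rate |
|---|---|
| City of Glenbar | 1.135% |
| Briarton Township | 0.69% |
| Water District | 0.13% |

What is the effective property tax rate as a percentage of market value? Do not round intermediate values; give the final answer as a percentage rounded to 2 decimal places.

1.49%

Assessed value = $2,025,900 × 0.81 = $1,640,979
Taxable value = $1,640,979 − $96,000 = $1,544,979
City of Glenbar: $1,544,979 × 0.01135 = $17,535.51165
Briarton Township: $1,544,979 × 0.0069 = $10,660.3551
Water District: $1,544,979 × 0.0013 = $2,008.4727
Total tax = $30,204.33945
Effective rate = $30,204.33945 ÷ $2,025,900 = 1.49% of market value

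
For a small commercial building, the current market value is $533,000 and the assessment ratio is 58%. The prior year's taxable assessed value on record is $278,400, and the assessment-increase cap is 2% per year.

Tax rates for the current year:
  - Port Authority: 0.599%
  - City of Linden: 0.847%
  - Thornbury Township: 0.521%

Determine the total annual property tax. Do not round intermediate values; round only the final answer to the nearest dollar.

Uncapped assessed value = $533,000 × 0.58 = $309,140
Cap limit = $278,400 × 1.02 = $283,968
Taxable assessed value = min($309,140, $283,968) = $283,968 (cap binds)
Port Authority: $283,968 × 0.00599 = $1,700.96832
City of Linden: $283,968 × 0.00847 = $2,405.20896
Thornbury Township: $283,968 × 0.00521 = $1,479.47328
Total = $5,585.65056

$5,586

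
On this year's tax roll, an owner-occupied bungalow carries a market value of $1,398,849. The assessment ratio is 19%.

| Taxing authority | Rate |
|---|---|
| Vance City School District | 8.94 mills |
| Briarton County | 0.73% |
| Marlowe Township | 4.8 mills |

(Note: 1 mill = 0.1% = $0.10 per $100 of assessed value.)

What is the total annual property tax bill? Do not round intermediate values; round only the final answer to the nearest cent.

Assessed value = $1,398,849 × 0.19 = $265,781.31
Vance City School District: $265,781.31 × 0.00894 = $2,376.0849114
Briarton County: $265,781.31 × 0.0073 = $1,940.203563
Marlowe Township: $265,781.31 × 0.0048 = $1,275.750288
Total = $5,592.0387624

$5,592.04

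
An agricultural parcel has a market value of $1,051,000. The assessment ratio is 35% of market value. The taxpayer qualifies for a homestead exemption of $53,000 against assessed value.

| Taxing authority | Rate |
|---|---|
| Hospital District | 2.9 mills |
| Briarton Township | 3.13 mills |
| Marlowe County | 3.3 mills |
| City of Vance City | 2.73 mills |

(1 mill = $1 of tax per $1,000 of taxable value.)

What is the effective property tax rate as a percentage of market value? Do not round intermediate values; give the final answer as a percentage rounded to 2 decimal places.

Assessed value = $1,051,000 × 0.35 = $367,850
Taxable value = $367,850 − $53,000 = $314,850
Hospital District: $314,850 × 0.0029 = $913.065
Briarton Township: $314,850 × 0.00313 = $985.4805
Marlowe County: $314,850 × 0.0033 = $1,039.005
City of Vance City: $314,850 × 0.00273 = $859.5405
Total tax = $3,797.091
Effective rate = $3,797.091 ÷ $1,051,000 = 0.36% of market value

0.36%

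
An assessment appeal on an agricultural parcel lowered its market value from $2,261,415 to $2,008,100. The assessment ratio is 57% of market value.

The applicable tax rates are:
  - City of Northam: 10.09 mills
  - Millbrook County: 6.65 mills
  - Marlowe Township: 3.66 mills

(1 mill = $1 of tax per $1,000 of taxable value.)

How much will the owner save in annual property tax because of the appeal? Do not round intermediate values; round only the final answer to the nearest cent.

$2,945.55

Old assessed value = $2,261,415 × 0.57 = $1,289,006.55
New assessed value = $2,008,100 × 0.57 = $1,144,617
Combined rate = 0.01009 + 0.00665 + 0.00366 = 0.0204
Old tax = $1,289,006.55 × 0.0204 = $26,295.73362
New tax = $1,144,617 × 0.0204 = $23,350.1868
Reduction = $26,295.73362 − $23,350.1868 = $2,945.54682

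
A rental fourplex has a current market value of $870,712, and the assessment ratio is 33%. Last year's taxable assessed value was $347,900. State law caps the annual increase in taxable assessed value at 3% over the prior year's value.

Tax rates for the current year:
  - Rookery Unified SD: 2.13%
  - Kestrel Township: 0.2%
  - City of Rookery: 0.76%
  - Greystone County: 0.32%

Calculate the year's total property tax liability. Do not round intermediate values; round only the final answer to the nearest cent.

$9,798.12

Uncapped assessed value = $870,712 × 0.33 = $287,334.96
Cap limit = $347,900 × 1.03 = $358,337
Taxable assessed value = min($287,334.96, $358,337) = $287,334.96 (cap does not bind)
Rookery Unified SD: $287,334.96 × 0.0213 = $6,120.234648
Kestrel Township: $287,334.96 × 0.002 = $574.66992
City of Rookery: $287,334.96 × 0.0076 = $2,183.745696
Greystone County: $287,334.96 × 0.0032 = $919.471872
Total = $9,798.122136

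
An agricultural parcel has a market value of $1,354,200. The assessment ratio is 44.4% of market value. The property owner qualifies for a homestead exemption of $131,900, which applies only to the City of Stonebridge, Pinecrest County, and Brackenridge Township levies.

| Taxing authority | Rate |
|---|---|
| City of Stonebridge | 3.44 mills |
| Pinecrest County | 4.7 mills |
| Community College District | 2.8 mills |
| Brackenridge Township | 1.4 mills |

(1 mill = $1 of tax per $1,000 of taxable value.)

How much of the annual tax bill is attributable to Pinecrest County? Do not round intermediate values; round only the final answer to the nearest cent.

$2,206.01

Assessed value = $1,354,200 × 0.444 = $601,264.8
Pinecrest County taxable value = $601,264.8 − $131,900 = $469,364.8
Pinecrest County levy = $469,364.8 × 0.0047 = $2,206.01456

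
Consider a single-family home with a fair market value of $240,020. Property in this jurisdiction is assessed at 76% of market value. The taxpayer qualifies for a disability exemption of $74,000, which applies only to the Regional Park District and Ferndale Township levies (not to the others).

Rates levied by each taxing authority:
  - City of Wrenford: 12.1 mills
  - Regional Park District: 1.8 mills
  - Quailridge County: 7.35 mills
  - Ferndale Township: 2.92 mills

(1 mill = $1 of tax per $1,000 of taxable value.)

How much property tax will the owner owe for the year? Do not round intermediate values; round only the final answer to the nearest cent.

Assessed value = $240,020 × 0.76 = $182,415.2
City of Wrenford: $182,415.2 × 0.0121 = $2,207.22392
Regional Park District: ($182,415.2 − $74,000) × 0.0018 = $108,415.2 × 0.0018 = $195.14736
Quailridge County: $182,415.2 × 0.00735 = $1,340.75172
Ferndale Township: ($182,415.2 − $74,000) × 0.00292 = $108,415.2 × 0.00292 = $316.572384
Total = $4,059.695384

$4,059.70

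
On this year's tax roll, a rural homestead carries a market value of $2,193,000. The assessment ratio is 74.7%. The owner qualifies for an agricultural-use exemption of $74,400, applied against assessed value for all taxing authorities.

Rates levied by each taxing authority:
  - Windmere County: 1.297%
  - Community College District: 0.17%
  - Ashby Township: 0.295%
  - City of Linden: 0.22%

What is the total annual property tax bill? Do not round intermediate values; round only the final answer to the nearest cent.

$30,993.94

Assessed value = $2,193,000 × 0.747 = $1,638,171
Taxable value = $1,638,171 − $74,400 = $1,563,771
Windmere County: $1,563,771 × 0.01297 = $20,282.10987
Community College District: $1,563,771 × 0.0017 = $2,658.4107
Ashby Township: $1,563,771 × 0.00295 = $4,613.12445
City of Linden: $1,563,771 × 0.0022 = $3,440.2962
Total = $20,282.10987 + $2,658.4107 + $4,613.12445 + $3,440.2962 = $30,993.94122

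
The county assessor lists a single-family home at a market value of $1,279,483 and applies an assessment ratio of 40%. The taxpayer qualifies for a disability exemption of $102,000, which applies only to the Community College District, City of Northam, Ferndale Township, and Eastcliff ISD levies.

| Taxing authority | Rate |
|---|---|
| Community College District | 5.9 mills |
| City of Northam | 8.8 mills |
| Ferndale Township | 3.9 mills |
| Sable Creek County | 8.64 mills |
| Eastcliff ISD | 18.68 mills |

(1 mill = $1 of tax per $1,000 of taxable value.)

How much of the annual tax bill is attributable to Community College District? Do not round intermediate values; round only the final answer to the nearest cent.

$2,417.78

Assessed value = $1,279,483 × 0.4 = $511,793.2
Community College District taxable value = $511,793.2 − $102,000 = $409,793.2
Community College District levy = $409,793.2 × 0.0059 = $2,417.77988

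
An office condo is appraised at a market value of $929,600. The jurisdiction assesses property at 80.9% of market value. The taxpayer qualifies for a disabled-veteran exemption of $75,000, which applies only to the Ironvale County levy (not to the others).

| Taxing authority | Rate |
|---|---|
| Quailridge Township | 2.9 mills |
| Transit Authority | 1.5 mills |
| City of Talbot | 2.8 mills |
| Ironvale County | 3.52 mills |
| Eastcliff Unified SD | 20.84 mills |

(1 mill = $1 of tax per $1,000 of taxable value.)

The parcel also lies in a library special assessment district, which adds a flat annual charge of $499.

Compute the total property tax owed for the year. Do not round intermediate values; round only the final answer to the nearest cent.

$23,969.58

Assessed value = $929,600 × 0.809 = $752,046.4
Quailridge Township: $752,046.4 × 0.0029 = $2,180.93456
Transit Authority: $752,046.4 × 0.0015 = $1,128.0696
City of Talbot: $752,046.4 × 0.0028 = $2,105.72992
Ironvale County: ($752,046.4 − $75,000) × 0.00352 = $677,046.4 × 0.00352 = $2,383.203328
Eastcliff Unified SD: $752,046.4 × 0.02084 = $15,672.646976
Levies subtotal = $23,470.584384
Total = $23,470.584384 + $499 = $23,969.584384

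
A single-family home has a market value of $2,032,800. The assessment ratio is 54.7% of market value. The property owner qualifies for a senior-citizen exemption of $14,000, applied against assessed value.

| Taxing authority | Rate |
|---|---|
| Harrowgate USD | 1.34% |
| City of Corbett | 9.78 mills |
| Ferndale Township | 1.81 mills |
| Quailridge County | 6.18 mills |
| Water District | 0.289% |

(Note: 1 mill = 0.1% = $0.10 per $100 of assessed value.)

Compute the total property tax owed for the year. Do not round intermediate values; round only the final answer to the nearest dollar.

Assessed value = $2,032,800 × 0.547 = $1,111,941.6
Taxable value = $1,111,941.6 − $14,000 = $1,097,941.6
Harrowgate USD: $1,097,941.6 × 0.0134 = $14,712.41744
City of Corbett: $1,097,941.6 × 0.00978 = $10,737.868848
Ferndale Township: $1,097,941.6 × 0.00181 = $1,987.274296
Quailridge County: $1,097,941.6 × 0.00618 = $6,785.279088
Water District: $1,097,941.6 × 0.00289 = $3,173.051224
Total = $37,395.890896

$37,396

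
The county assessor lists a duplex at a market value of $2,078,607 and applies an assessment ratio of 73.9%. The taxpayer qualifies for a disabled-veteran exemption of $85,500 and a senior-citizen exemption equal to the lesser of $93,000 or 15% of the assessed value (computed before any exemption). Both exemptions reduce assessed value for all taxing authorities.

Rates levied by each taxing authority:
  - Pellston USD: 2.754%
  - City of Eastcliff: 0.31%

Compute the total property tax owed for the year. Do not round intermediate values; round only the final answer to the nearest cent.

Assessed value = $2,078,607 × 0.739 = $1,536,090.573
Senior-citizen exemption = min($93,000, 15% × $1,536,090.573) = min($93,000, $230,413.58595) = $93,000 (dollar cap binds)
Taxable value = $1,536,090.573 − $85,500 − $93,000 = $1,357,590.573
Pellston USD: $1,357,590.573 × 0.02754 = $37,388.04438042
City of Eastcliff: $1,357,590.573 × 0.0031 = $4,208.5307763
Total = $41,596.57515672

$41,596.58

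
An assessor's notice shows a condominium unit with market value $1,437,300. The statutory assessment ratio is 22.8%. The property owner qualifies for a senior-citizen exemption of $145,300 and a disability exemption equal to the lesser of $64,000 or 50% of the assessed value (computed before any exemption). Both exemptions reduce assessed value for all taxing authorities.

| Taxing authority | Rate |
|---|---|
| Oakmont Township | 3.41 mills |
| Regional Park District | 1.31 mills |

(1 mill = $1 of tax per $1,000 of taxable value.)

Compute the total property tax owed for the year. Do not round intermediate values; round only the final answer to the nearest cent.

$558.87

Assessed value = $1,437,300 × 0.228 = $327,704.4
Disability exemption = min($64,000, 50% × $327,704.4) = min($64,000, $163,852.2) = $64,000 (dollar cap binds)
Taxable value = $327,704.4 − $145,300 − $64,000 = $118,404.4
Oakmont Township: $118,404.4 × 0.00341 = $403.759004
Regional Park District: $118,404.4 × 0.00131 = $155.109764
Total = $558.868768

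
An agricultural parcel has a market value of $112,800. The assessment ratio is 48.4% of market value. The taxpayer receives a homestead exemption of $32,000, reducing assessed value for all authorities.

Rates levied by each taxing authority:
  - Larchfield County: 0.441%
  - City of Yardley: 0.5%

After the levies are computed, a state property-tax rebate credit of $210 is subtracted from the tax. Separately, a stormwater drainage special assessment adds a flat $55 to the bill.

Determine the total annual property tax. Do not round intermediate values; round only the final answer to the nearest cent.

Assessed value = $112,800 × 0.484 = $54,595.2
Taxable value = $54,595.2 − $32,000 = $22,595.2
Larchfield County: $22,595.2 × 0.00441 = $99.644832
City of Yardley: $22,595.2 × 0.005 = $112.976
Levies subtotal = $212.620832
After credit = $212.620832 − $210 = $2.620832
Total = $2.620832 + $55 = $57.620832

$57.62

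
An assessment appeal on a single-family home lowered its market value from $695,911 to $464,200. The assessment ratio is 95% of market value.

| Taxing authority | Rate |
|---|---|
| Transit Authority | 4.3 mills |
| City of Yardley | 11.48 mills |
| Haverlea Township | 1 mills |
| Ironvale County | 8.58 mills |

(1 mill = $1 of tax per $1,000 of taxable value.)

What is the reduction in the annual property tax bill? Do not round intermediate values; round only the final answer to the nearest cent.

Old assessed value = $695,911 × 0.95 = $661,115.45
New assessed value = $464,200 × 0.95 = $440,990
Combined rate = 0.0043 + 0.01148 + 0.001 + 0.00858 = 0.02536
Old tax = $661,115.45 × 0.02536 = $16,765.887812
New tax = $440,990 × 0.02536 = $11,183.5064
Reduction = $16,765.887812 − $11,183.5064 = $5,582.381412

$5,582.38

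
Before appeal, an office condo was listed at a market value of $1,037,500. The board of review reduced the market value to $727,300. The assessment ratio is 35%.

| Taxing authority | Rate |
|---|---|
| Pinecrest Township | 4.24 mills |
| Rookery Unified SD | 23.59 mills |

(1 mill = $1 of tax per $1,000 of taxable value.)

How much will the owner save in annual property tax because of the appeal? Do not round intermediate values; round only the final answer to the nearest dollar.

Old assessed value = $1,037,500 × 0.35 = $363,125
New assessed value = $727,300 × 0.35 = $254,555
Combined rate = 0.00424 + 0.02359 = 0.02783
Old tax = $363,125 × 0.02783 = $10,105.76875
New tax = $254,555 × 0.02783 = $7,084.26565
Reduction = $10,105.76875 − $7,084.26565 = $3,021.5031

$3,022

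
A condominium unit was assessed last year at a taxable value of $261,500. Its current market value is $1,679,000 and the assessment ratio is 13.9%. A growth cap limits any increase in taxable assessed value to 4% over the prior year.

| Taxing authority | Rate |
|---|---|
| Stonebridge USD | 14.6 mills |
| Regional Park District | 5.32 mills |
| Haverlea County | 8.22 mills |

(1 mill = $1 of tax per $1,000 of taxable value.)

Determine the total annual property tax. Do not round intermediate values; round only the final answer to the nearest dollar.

Uncapped assessed value = $1,679,000 × 0.139 = $233,381
Cap limit = $261,500 × 1.04 = $271,960
Taxable assessed value = min($233,381, $271,960) = $233,381 (cap does not bind)
Stonebridge USD: $233,381 × 0.0146 = $3,407.3626
Regional Park District: $233,381 × 0.00532 = $1,241.58692
Haverlea County: $233,381 × 0.00822 = $1,918.39182
Total = $6,567.34134

$6,567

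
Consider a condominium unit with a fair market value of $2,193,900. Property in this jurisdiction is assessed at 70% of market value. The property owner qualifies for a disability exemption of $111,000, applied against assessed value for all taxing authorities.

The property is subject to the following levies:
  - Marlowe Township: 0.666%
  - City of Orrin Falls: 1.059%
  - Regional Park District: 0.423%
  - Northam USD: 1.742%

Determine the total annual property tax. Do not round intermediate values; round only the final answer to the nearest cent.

Assessed value = $2,193,900 × 0.7 = $1,535,730
Taxable value = $1,535,730 − $111,000 = $1,424,730
Marlowe Township: $1,424,730 × 0.00666 = $9,488.7018
City of Orrin Falls: $1,424,730 × 0.01059 = $15,087.8907
Regional Park District: $1,424,730 × 0.00423 = $6,026.6079
Northam USD: $1,424,730 × 0.01742 = $24,818.7966
Total = $9,488.7018 + $15,087.8907 + $6,026.6079 + $24,818.7966 = $55,421.997

$55,422.00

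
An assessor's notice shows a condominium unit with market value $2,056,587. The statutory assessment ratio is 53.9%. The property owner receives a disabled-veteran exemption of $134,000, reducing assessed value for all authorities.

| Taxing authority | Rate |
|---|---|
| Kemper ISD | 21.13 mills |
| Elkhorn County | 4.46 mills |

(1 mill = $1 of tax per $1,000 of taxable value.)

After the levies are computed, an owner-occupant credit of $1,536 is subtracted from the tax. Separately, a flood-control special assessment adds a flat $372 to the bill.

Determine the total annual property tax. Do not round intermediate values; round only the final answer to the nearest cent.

$23,773.47

Assessed value = $2,056,587 × 0.539 = $1,108,500.393
Taxable value = $1,108,500.393 − $134,000 = $974,500.393
Kemper ISD: $974,500.393 × 0.02113 = $20,591.19330409
Elkhorn County: $974,500.393 × 0.00446 = $4,346.27175278
Levies subtotal = $24,937.46505687
After credit = $24,937.46505687 − $1,536 = $23,401.46505687
Total = $23,401.46505687 + $372 = $23,773.46505687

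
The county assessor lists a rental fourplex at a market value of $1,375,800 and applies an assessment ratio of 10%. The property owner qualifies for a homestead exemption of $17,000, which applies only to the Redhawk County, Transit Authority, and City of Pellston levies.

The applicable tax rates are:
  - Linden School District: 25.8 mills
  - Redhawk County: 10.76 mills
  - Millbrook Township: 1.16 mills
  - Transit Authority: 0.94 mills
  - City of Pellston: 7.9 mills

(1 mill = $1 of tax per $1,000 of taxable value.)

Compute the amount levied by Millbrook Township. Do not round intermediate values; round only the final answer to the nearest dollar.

Assessed value = $1,375,800 × 0.1 = $137,580
Millbrook Township taxable value = $137,580 (exemption does not apply)
Millbrook Township levy = $137,580 × 0.00116 = $159.5928

$160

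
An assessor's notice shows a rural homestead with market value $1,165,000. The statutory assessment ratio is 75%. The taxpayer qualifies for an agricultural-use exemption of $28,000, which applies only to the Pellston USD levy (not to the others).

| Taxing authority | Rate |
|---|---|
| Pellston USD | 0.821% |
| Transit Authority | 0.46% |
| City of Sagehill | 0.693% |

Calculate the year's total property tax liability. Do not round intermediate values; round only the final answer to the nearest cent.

$17,017.95

Assessed value = $1,165,000 × 0.75 = $873,750
Pellston USD: ($873,750 − $28,000) × 0.00821 = $845,750 × 0.00821 = $6,943.6075
Transit Authority: $873,750 × 0.0046 = $4,019.25
City of Sagehill: $873,750 × 0.00693 = $6,055.0875
Total = $17,017.945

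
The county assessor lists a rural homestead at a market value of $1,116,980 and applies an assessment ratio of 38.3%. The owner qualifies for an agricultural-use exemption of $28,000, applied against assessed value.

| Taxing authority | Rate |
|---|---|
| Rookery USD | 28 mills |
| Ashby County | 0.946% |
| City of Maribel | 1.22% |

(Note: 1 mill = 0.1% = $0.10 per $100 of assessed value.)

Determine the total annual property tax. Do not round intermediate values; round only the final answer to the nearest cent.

$19,854.23

Assessed value = $1,116,980 × 0.383 = $427,803.34
Taxable value = $427,803.34 − $28,000 = $399,803.34
Rookery USD: $399,803.34 × 0.028 = $11,194.49352
Ashby County: $399,803.34 × 0.00946 = $3,782.1395964
City of Maribel: $399,803.34 × 0.0122 = $4,877.600748
Total = $19,854.2338644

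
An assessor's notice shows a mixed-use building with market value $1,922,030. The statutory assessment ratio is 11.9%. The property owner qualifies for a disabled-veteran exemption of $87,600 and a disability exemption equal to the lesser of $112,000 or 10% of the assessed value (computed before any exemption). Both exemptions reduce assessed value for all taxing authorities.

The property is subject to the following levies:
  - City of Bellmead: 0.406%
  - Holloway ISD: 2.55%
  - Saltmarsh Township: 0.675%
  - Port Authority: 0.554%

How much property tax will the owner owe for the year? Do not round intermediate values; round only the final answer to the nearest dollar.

Assessed value = $1,922,030 × 0.119 = $228,721.57
Disability exemption = min($112,000, 10% × $228,721.57) = min($112,000, $22,872.157) = $22,872.157 (percentage binds)
Taxable value = $228,721.57 − $87,600 − $22,872.157 = $118,249.413
City of Bellmead: $118,249.413 × 0.00406 = $480.09261678
Holloway ISD: $118,249.413 × 0.0255 = $3,015.3600315
Saltmarsh Township: $118,249.413 × 0.00675 = $798.18353775
Port Authority: $118,249.413 × 0.00554 = $655.10174802
Total = $4,948.73793405

$4,949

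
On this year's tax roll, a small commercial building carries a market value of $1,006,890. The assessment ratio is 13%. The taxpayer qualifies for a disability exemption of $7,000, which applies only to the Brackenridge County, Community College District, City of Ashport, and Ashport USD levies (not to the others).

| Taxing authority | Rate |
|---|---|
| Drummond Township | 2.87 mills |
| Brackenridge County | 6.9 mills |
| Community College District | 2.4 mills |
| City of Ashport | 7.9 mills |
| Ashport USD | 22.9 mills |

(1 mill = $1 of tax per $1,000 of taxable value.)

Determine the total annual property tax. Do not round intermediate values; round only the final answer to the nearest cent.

$5,343.89

Assessed value = $1,006,890 × 0.13 = $130,895.7
Drummond Township: $130,895.7 × 0.00287 = $375.670659
Brackenridge County: ($130,895.7 − $7,000) × 0.0069 = $123,895.7 × 0.0069 = $854.88033
Community College District: ($130,895.7 − $7,000) × 0.0024 = $123,895.7 × 0.0024 = $297.34968
City of Ashport: ($130,895.7 − $7,000) × 0.0079 = $123,895.7 × 0.0079 = $978.77603
Ashport USD: ($130,895.7 − $7,000) × 0.0229 = $123,895.7 × 0.0229 = $2,837.21153
Total = $5,343.888229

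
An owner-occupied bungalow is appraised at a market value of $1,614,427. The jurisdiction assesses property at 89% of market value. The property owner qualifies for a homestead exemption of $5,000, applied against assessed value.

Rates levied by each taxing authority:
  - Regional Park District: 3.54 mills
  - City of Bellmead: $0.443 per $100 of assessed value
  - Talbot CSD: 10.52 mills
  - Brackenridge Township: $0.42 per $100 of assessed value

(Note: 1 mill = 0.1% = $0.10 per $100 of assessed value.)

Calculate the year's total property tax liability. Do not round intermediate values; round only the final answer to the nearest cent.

$32,488.45

Assessed value = $1,614,427 × 0.89 = $1,436,840.03
Taxable value = $1,436,840.03 − $5,000 = $1,431,840.03
Regional Park District: $1,431,840.03 × 0.00354 = $5,068.7137062
City of Bellmead: $1,431,840.03 × 0.00443 = $6,343.0513329
Talbot CSD: $1,431,840.03 × 0.01052 = $15,062.9571156
Brackenridge Township: $1,431,840.03 × 0.0042 = $6,013.728126
Total = $32,488.4502807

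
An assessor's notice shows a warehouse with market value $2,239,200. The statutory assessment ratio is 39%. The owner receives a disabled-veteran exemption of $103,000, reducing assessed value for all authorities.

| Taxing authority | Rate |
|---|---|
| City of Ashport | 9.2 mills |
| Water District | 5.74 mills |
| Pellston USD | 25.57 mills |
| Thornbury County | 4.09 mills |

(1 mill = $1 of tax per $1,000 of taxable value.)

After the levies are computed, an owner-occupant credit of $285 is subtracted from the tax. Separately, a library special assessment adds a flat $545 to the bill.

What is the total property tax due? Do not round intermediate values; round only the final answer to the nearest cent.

$34,614.84

Assessed value = $2,239,200 × 0.39 = $873,288
Taxable value = $873,288 − $103,000 = $770,288
City of Ashport: $770,288 × 0.0092 = $7,086.6496
Water District: $770,288 × 0.00574 = $4,421.45312
Pellston USD: $770,288 × 0.02557 = $19,696.26416
Thornbury County: $770,288 × 0.00409 = $3,150.47792
Levies subtotal = $34,354.8448
After credit = $34,354.8448 − $285 = $34,069.8448
Total = $34,069.8448 + $545 = $34,614.8448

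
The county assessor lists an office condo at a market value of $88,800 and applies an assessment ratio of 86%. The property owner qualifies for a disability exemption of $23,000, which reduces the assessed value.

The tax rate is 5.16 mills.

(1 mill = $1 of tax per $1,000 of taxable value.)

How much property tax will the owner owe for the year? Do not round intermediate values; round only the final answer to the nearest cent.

Assessed value = $88,800 × 0.86 = $76,368
Taxable value = $76,368 − $23,000 = $53,368
Tax = $53,368 × 0.00516 = $275.37888

$275.38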